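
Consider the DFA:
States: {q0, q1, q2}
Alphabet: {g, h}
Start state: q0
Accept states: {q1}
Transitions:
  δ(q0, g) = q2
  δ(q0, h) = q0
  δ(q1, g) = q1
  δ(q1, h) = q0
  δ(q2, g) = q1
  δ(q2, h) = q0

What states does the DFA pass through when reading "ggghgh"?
read 'g': q0 → q2
  read 'g': q2 → q1
  read 'g': q1 → q1
  read 'h': q1 → q0
  read 'g': q0 → q2
  read 'h': q2 → q0
q0 -> q2 -> q1 -> q1 -> q0 -> q2 -> q0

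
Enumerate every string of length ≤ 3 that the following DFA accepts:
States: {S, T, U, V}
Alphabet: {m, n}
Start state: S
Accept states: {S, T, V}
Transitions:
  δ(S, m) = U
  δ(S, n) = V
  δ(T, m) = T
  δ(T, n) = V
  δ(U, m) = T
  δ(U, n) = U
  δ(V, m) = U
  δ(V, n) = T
ε, n, mm, nn, mmm, mmn, mnm, nmm, nnm, nnn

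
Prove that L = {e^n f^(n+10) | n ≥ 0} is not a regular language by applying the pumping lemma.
Assume L is regular with pumping length p. Idea: pumping the e-block breaks the fixed offset of 10.
Choose s = e^p f^(p+10) ∈ L. By the pumping lemma, s = xyz with |xy| ≤ p, |y| > 0, so y = e^k with k ≥ 1. Then xy²z = e^(p+k) f^(p+10). For this to be in L we would need p+10 = (p+k)+10, i.e. k = 0, contradicting k ≥ 1. So xy²z ∉ L.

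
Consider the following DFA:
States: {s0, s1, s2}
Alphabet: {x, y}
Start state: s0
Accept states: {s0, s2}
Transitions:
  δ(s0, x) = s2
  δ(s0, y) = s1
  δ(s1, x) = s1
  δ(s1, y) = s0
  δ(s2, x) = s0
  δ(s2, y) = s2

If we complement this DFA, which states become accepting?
Complement accept states = All states \ Original accept states
= {s0, s1, s2} \ {s0, s2}
{s1}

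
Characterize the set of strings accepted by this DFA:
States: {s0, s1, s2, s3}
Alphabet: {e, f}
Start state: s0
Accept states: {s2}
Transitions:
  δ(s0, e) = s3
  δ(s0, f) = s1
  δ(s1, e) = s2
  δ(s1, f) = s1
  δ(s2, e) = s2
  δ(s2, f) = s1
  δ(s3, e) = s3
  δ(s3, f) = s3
Testing a few strings:
  'efe' → reject
  'fffe' → accept
  'e' → reject
  'fefe' → accept
State roles: s0=no input read; s1=started with f, last symbol f; s2=started with f, last symbol e; s3=started with e (dead)
All strings over {e,f} that start with f and end with e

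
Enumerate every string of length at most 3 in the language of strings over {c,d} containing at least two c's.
cc, ccc, ccd, cdc, dcc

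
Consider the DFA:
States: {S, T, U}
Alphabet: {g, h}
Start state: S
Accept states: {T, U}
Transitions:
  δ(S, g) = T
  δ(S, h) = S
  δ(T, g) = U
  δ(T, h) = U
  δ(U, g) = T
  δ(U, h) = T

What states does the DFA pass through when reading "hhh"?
read 'h': S → S
  read 'h': S → S
  read 'h': S → S
S -> S -> S -> S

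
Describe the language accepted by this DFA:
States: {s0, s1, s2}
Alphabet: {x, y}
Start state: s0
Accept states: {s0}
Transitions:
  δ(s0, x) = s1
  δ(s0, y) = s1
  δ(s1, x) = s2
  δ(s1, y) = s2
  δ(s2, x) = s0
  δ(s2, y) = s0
Testing a few strings:
  'xxyy' → reject
  'yxyx' → reject
  'yyyy' → reject
  'y' → reject
State roles: s0=length ≡ 0 (mod 3); s1=length ≡ 1 (mod 3); s2=length ≡ 2 (mod 3)
All strings over {x,y} whose length is a multiple of 3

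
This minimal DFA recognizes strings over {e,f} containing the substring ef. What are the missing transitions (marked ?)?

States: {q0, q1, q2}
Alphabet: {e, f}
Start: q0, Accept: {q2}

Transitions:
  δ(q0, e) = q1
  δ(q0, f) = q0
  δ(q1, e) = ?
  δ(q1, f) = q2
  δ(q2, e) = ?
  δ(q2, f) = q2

From the language and accept set, identify what each state tracks — q0: no e seen yet; q1: seen a e, waiting for f; q2: substring ef seen.
Each missing δ(q, a) is the state matching the new tracked value after reading a.
δ(q1, e) = q1; δ(q2, e) = q2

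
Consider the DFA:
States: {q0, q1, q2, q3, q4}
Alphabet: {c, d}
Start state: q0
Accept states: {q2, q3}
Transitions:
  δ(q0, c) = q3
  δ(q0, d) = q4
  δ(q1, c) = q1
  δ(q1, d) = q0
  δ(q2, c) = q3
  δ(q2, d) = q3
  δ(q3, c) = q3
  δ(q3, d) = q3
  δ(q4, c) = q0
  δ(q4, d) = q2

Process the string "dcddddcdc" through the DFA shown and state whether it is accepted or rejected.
Processing string "dcddddcdc":
  q0 --d--> q4
  q4 --c--> q0
  q0 --d--> q4
  q4 --d--> q2
  q2 --d--> q3
  q3 --d--> q3
  q3 --c--> q3
  q3 --d--> q3
  q3 --c--> q3
Final state: q3
Accept states: {q2, q3}
Yes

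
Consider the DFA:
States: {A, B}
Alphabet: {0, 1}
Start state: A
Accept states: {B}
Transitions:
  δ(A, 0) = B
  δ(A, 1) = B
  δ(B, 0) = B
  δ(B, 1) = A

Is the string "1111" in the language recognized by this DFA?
Processing string "1111":
  A --1--> B
  B --1--> A
  A --1--> B
  B --1--> A
Final state: A
Accept states: {B}
No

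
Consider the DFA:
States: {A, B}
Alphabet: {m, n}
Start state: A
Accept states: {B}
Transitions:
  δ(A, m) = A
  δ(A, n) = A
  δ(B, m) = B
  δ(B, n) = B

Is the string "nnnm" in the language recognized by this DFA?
Processing string "nnnm":
  A --n--> A
  A --n--> A
  A --n--> A
  A --m--> A
Final state: A
Accept states: {B}
No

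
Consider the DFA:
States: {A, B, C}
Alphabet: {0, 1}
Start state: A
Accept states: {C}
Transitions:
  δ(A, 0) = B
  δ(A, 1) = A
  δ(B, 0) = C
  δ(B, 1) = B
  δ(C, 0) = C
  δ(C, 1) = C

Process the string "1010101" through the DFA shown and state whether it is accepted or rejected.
Processing string "1010101":
  A --1--> A
  A --0--> B
  B --1--> B
  B --0--> C
  C --1--> C
  C --0--> C
  C --1--> C
Final state: C
Accept states: {C}
Yes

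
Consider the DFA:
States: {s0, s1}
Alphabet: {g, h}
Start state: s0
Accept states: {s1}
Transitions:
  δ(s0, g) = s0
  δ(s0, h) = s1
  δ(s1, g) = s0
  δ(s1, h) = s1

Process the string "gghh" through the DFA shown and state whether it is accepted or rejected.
Processing string "gghh":
  s0 --g--> s0
  s0 --g--> s0
  s0 --h--> s1
  s1 --h--> s1
Final state: s1
Accept states: {s1}
Yes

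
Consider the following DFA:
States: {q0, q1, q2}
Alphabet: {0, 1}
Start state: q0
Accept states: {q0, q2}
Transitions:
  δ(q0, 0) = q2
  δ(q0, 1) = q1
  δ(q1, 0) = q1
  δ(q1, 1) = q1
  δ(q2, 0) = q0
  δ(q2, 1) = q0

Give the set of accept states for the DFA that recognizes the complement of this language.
Complement accept states = All states \ Original accept states
= {q0, q1, q2} \ {q0, q2}
{q1}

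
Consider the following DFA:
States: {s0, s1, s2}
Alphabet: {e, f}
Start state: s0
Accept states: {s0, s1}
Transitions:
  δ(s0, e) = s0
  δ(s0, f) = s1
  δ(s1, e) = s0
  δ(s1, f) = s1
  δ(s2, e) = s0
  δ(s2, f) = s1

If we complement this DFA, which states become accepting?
Complement accept states = All states \ Original accept states
= {s0, s1, s2} \ {s0, s1}
{s2}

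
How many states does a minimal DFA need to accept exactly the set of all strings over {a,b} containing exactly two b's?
By Myhill–Nerode, count the distinguishable equivalence classes: four classes — 0, 1, 2, or ≥3 b's seen.
4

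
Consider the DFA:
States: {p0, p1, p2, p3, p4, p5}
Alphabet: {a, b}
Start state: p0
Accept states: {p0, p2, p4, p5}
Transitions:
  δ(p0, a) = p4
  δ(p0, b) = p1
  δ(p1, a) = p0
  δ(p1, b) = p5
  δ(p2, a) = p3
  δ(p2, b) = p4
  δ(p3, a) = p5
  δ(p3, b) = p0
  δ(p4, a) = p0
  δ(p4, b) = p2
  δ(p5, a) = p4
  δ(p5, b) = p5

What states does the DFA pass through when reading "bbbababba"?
read 'b': p0 → p1
  read 'b': p1 → p5
  read 'b': p5 → p5
  read 'a': p5 → p4
  read 'b': p4 → p2
  read 'a': p2 → p3
  read 'b': p3 → p0
  read 'b': p0 → p1
  read 'a': p1 → p0
p0 -> p1 -> p5 -> p5 -> p4 -> p2 -> p3 -> p0 -> p1 -> p0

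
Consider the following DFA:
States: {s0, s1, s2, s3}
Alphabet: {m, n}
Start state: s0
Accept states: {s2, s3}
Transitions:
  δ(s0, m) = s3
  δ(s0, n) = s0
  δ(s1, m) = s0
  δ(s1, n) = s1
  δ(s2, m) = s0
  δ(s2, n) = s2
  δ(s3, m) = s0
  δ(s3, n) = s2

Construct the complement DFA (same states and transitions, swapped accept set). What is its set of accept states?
Complement accept states = All states \ Original accept states
= {s0, s1, s2, s3} \ {s2, s3}
{s0, s1}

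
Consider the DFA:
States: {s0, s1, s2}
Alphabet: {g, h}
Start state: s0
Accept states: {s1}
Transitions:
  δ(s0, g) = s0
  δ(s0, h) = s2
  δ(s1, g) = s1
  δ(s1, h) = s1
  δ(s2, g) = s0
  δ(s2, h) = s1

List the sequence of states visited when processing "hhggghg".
read 'h': s0 → s2
  read 'h': s2 → s1
  read 'g': s1 → s1
  read 'g': s1 → s1
  read 'g': s1 → s1
  read 'h': s1 → s1
  read 'g': s1 → s1
s0 -> s2 -> s1 -> s1 -> s1 -> s1 -> s1 -> s1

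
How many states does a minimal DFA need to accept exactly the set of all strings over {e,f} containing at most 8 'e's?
By Myhill–Nerode, count the distinguishable equivalence classes: 10 classes — having seen 0, 1, …, 8, or >8 copies of 'e'; counts 0 through 8 are accepting and >8 is dead.
10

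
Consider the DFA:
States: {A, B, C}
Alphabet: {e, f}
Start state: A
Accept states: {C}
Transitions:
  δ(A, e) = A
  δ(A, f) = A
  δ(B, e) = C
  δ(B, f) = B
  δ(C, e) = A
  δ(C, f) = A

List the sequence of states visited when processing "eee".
read 'e': A → A
  read 'e': A → A
  read 'e': A → A
A -> A -> A -> A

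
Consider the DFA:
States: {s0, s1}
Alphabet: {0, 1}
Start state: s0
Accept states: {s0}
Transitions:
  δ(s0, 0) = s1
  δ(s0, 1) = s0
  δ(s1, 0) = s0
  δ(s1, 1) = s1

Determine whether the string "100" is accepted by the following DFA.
Processing string "100":
  s0 --1--> s0
  s0 --0--> s1
  s1 --0--> s0
Final state: s0
Accept states: {s0}
Yes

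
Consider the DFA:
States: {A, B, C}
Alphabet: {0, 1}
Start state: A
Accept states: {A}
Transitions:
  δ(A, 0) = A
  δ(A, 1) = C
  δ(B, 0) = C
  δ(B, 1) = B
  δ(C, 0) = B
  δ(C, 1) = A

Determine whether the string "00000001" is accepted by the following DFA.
Processing string "00000001":
  A --0--> A
  A --0--> A
  A --0--> A
  A --0--> A
  A --0--> A
  A --0--> A
  A --0--> A
  A --1--> C
Final state: C
Accept states: {A}
No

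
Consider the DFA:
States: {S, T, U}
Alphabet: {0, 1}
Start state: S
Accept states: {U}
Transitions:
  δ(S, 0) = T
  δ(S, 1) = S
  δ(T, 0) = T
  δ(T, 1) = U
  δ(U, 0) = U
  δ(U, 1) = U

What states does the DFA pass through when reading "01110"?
read '0': S → T
  read '1': T → U
  read '1': U → U
  read '1': U → U
  read '0': U → U
S -> T -> U -> U -> U -> U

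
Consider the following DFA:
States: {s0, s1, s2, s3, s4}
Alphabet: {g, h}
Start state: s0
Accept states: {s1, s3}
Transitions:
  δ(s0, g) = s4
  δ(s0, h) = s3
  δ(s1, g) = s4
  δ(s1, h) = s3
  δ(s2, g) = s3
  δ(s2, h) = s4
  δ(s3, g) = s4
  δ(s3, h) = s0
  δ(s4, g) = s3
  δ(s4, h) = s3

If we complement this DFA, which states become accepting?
Complement accept states = All states \ Original accept states
= {s0, s1, s2, s3, s4} \ {s1, s3}
{s0, s2, s4}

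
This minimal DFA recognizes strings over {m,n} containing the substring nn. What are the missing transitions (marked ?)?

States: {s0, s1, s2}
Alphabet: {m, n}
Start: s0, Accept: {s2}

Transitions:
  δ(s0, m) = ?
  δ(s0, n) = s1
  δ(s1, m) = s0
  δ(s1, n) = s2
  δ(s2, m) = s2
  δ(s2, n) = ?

From the language and accept set, identify what each state tracks — s0: no progress toward nn; s1: one trailing n; s2: substring nn seen.
Each missing δ(q, a) is the state matching the new tracked value after reading a.
δ(s0, m) = s0; δ(s2, n) = s2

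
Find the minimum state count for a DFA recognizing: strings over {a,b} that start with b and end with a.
By Myhill–Nerode, count the distinguishable equivalence classes: four classes — empty / starts-b-ends-b / starts-b-ends-a / starts-a (dead).
4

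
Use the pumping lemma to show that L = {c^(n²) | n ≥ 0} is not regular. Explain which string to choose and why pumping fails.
Assume L is regular with pumping length p. Idea: pumping adds a fixed amount, but gaps between consecutive squares grow.
Choose s = c^(p²) (length p² ≥ p). By the pumping lemma, s = xyz with |xy| ≤ p, |y| > 0, so |y| = k with 1 ≤ k ≤ p. Then |xy²z| = p²+k. Since p² < p²+k ≤ p²+p < (p+1)², the length p²+k lies strictly between consecutive squares, so it is not a perfect square and xy²z ∉ L.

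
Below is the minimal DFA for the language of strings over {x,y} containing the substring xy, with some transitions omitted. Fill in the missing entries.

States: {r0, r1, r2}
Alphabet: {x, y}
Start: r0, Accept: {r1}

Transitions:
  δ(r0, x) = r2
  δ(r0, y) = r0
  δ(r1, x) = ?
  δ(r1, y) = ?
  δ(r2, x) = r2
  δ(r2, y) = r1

From the language and accept set, identify what each state tracks — r0: no x seen yet; r1: substring xy seen; r2: seen a x, waiting for y.
Each missing δ(q, a) is the state matching the new tracked value after reading a.
δ(r1, x) = r1; δ(r1, y) = r1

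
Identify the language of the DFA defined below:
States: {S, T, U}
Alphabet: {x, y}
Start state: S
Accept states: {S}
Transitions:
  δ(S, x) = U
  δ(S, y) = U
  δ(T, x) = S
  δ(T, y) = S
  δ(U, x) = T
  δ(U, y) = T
Testing a few strings:
  'yyxy' → reject
  'xyxx' → reject
  'xxxx' → reject
  'xxyx' → reject
State roles: S=length ≡ 0 (mod 3); T=length ≡ 2 (mod 3); U=length ≡ 1 (mod 3)
All strings over {x,y} whose length is a multiple of 3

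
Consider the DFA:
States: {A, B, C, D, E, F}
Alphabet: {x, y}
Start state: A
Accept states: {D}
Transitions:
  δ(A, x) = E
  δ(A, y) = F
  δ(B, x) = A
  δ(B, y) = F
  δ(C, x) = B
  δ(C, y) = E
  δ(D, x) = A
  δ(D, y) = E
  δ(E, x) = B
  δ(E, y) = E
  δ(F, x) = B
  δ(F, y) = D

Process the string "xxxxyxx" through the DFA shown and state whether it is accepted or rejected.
Processing string "xxxxyxx":
  A --x--> E
  E --x--> B
  B --x--> A
  A --x--> E
  E --y--> E
  E --x--> B
  B --x--> A
Final state: A
Accept states: {D}
No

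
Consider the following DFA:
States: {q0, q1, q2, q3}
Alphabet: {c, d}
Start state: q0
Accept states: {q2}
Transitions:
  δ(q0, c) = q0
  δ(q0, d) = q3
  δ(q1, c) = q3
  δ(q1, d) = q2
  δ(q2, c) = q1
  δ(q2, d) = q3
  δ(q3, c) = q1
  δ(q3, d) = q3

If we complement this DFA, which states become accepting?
Complement accept states = All states \ Original accept states
= {q0, q1, q2, q3} \ {q2}
{q0, q1, q3}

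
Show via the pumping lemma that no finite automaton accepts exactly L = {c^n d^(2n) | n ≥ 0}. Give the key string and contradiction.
Assume L is regular with pumping length p. Idea: pumping the c-block breaks the 1:2 ratio.
Choose s = c^p d^(2p) (length 3p ≥ p). By the pumping lemma, s = xyz with |xy| ≤ p, |y| > 0, so y = c^k with k ≥ 1. Then xy²z = c^(p+k) d^(2p). For this to be in L we would need 2p = 2(p+k), i.e. 2k = 0, contradicting k ≥ 1. So xy²z ∉ L.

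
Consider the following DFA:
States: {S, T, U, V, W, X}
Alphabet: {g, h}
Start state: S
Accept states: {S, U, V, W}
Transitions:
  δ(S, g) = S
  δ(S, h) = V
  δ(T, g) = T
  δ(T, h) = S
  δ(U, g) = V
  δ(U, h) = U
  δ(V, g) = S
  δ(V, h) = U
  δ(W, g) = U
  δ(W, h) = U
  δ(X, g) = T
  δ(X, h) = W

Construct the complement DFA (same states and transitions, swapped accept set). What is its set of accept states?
Complement accept states = All states \ Original accept states
= {S, T, U, V, W, X} \ {S, U, V, W}
{T, X}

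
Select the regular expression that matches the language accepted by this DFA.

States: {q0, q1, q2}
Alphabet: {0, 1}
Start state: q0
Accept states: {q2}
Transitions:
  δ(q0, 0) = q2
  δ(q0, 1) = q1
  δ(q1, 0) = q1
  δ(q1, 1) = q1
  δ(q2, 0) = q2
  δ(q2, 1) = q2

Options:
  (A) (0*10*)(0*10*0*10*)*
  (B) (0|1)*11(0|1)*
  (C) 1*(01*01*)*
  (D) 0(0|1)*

Check each option against the DFA on short strings; one disagreement eliminates an option:
  (A) (0*10*)(0*10*0*10*)*: on '0' the DFA goes q0 → q2 and accepts (q2 ∈ Accept), but the regex does not match it → eliminate
  (B) (0|1)*11(0|1)*: on '0' the DFA goes q0 → q2 and accepts (q2 ∈ Accept), but the regex does not match it → eliminate
  (C) 1*(01*01*)*: on ε the DFA stays in q0 and rejects (q0 ∉ Accept), but the regex matches it → eliminate
  (D) 0(0|1)*: agrees with the DFA on every string of length ≤ 6
Only (D) is consistent with the DFA.
(D) 0(0|1)*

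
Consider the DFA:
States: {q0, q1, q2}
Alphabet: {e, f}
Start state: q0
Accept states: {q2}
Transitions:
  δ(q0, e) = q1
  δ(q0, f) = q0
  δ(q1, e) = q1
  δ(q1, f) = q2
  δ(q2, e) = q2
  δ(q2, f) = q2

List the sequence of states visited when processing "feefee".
read 'f': q0 → q0
  read 'e': q0 → q1
  read 'e': q1 → q1
  read 'f': q1 → q2
  read 'e': q2 → q2
  read 'e': q2 → q2
q0 -> q0 -> q1 -> q1 -> q2 -> q2 -> q2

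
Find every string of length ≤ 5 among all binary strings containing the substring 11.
11, 011, 110, 111, 0011, 0110, 0111, 1011, 1100, 1101, 1110, 1111, 00011, 00110, 00111, 01011, 01100, 01101, 01110, 01111, 10011, 10110, 10111, 11000, 11001, 11010, 11011, 11100, 11101, 11110, 11111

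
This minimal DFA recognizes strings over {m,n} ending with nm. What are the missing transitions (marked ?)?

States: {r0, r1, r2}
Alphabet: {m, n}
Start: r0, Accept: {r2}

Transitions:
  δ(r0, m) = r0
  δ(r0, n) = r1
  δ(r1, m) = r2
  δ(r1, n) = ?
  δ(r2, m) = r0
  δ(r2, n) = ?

From the language and accept set, identify what each state tracks — r0: no suffix match; r1: one trailing n; r2: suffix is nm.
Each missing δ(q, a) is the state matching the new tracked value after reading a.
δ(r1, n) = r1; δ(r2, n) = r1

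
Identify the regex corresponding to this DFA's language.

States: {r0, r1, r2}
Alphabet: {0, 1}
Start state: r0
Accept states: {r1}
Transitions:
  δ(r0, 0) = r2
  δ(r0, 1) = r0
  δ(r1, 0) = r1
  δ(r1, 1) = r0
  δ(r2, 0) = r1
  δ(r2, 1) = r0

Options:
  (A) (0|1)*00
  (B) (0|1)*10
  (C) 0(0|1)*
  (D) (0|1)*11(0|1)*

Check each option against the DFA on short strings; one disagreement eliminates an option:
  (A) (0|1)*00: agrees with the DFA on every string of length ≤ 6
  (B) (0|1)*10: on '00' the DFA goes r0 → r2 → r1 and accepts (r1 ∈ Accept), but the regex does not match it → eliminate
  (C) 0(0|1)*: on '0' the DFA goes r0 → r2 and rejects (r2 ∉ Accept), but the regex matches it → eliminate
  (D) (0|1)*11(0|1)*: on '00' the DFA goes r0 → r2 → r1 and accepts (r1 ∈ Accept), but the regex does not match it → eliminate
Only (A) is consistent with the DFA.
(A) (0|1)*00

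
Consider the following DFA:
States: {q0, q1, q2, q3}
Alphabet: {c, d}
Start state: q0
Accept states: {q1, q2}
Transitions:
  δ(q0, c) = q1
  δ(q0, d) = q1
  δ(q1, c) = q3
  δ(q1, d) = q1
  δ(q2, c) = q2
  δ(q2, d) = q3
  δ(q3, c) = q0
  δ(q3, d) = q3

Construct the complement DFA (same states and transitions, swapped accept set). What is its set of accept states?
Complement accept states = All states \ Original accept states
= {q0, q1, q2, q3} \ {q1, q2}
{q0, q3}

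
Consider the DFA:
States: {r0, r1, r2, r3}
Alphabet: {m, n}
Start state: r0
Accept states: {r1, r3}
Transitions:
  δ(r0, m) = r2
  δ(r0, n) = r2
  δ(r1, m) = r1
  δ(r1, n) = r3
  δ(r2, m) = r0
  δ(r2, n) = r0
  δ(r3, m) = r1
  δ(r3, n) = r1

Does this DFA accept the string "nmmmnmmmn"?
Processing string "nmmmnmmmn":
  r0 --n--> r2
  r2 --m--> r0
  r0 --m--> r2
  r2 --m--> r0
  r0 --n--> r2
  r2 --m--> r0
  r0 --m--> r2
  r2 --m--> r0
  r0 --n--> r2
Final state: r2
Accept states: {r1, r3}
No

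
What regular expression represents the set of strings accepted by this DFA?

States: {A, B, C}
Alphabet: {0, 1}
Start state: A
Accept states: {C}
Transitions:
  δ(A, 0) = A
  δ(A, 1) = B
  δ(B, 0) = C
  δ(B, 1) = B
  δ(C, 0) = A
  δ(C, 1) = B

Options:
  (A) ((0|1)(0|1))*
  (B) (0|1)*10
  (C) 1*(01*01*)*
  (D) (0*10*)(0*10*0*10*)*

Check each option against the DFA on short strings; one disagreement eliminates an option:
  (A) ((0|1)(0|1))*: on ε the DFA stays in A and rejects (A ∉ Accept), but the regex matches it → eliminate
  (B) (0|1)*10: agrees with the DFA on every string of length ≤ 6
  (C) 1*(01*01*)*: on ε the DFA stays in A and rejects (A ∉ Accept), but the regex matches it → eliminate
  (D) (0*10*)(0*10*0*10*)*: on '1' the DFA goes A → B and rejects (B ∉ Accept), but the regex matches it → eliminate
Only (B) is consistent with the DFA.
(B) (0|1)*10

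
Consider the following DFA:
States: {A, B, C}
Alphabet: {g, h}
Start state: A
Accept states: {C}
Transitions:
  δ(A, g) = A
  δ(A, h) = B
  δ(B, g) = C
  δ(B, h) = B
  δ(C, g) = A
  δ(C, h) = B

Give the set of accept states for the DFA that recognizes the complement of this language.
Complement accept states = All states \ Original accept states
= {A, B, C} \ {C}
{A, B}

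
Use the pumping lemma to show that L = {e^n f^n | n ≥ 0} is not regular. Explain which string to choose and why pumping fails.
Assume L is regular with pumping length p. Idea: pumping the e-block changes the count balance.
Choose s = e^p f^p (length 2p ≥ p). By the pumping lemma, s = xyz with |xy| ≤ p, |y| > 0. So y = e^k for some k > 0 (since xy is entirely within the e's). Pumping gives xy²z = e^(p+k) f^p, which is not in L since p+k ≠ p.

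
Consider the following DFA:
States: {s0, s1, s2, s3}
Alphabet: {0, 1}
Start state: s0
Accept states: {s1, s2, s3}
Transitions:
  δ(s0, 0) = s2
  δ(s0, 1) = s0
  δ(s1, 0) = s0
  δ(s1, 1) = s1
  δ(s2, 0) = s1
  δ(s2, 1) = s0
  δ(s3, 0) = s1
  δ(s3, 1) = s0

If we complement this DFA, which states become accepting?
Complement accept states = All states \ Original accept states
= {s0, s1, s2, s3} \ {s1, s2, s3}
{s0}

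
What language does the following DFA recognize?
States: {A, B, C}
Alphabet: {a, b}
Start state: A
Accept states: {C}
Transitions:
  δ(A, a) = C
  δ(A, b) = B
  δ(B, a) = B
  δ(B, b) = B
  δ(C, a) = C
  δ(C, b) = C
Testing a few strings:
  'aab' → accept
  'bb' → reject
  'aa' → accept
  'abb' → accept
State roles: A=no input read; B=started with b (dead); C=started with a
All strings over {a,b} starting with a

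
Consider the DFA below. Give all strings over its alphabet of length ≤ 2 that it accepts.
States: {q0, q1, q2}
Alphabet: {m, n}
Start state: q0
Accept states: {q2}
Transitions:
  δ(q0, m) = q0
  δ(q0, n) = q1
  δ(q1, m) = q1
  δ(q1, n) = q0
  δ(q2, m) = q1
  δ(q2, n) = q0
None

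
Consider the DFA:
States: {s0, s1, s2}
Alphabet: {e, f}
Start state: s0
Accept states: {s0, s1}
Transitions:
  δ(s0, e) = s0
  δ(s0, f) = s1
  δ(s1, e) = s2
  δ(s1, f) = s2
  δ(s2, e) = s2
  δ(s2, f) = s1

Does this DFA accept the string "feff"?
Processing string "feff":
  s0 --f--> s1
  s1 --e--> s2
  s2 --f--> s1
  s1 --f--> s2
Final state: s2
Accept states: {s0, s1}
No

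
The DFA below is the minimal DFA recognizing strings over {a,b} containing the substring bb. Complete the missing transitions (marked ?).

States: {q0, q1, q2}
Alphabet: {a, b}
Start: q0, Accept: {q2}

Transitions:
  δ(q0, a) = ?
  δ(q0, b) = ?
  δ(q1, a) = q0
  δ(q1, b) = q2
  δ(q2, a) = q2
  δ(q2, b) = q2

From the language and accept set, identify what each state tracks — q0: no progress toward bb; q1: one trailing b; q2: substring bb seen.
Each missing δ(q, a) is the state matching the new tracked value after reading a.
δ(q0, a) = q0; δ(q0, b) = q1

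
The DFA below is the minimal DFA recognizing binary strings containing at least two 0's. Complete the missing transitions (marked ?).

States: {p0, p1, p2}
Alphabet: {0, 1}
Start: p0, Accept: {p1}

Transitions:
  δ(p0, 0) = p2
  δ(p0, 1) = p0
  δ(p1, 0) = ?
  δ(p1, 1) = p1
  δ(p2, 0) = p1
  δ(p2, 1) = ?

From the language and accept set, identify what each state tracks — p0: zero 0's seen; p1: ≥ two 0's seen; p2: one 0 seen.
Each missing δ(q, a) is the state matching the new tracked value after reading a.
δ(p1, 0) = p1; δ(p2, 1) = p2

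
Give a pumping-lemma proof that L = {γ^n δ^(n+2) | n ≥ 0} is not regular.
Assume L is regular with pumping length p. Idea: pumping the γ-block breaks the fixed offset of 2.
Choose s = γ^p δ^(p+2) ∈ L. By the pumping lemma, s = xyz with |xy| ≤ p, |y| > 0, so y = γ^k with k ≥ 1. Then xy²z = γ^(p+k) δ^(p+2). For this to be in L we would need p+2 = (p+k)+2, i.e. k = 0, contradicting k ≥ 1. So xy²z ∉ L.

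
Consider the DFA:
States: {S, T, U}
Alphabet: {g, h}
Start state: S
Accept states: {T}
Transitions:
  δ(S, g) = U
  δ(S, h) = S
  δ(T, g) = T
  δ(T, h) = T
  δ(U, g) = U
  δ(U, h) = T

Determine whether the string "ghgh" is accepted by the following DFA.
Processing string "ghgh":
  S --g--> U
  U --h--> T
  T --g--> T
  T --h--> T
Final state: T
Accept states: {T}
Yes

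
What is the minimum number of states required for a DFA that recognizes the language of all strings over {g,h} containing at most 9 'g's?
By Myhill–Nerode, count the distinguishable equivalence classes: 11 classes — having seen 0, 1, …, 9, or >9 copies of 'g'; counts 0 through 9 are accepting and >9 is dead.
11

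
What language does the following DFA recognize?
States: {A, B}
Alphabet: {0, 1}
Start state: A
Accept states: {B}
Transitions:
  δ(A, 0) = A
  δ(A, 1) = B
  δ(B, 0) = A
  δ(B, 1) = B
Testing a few strings:
  '010' → reject
  '0' → reject
  '11' → accept
  '1' → accept
State roles: A=last symbol not 1; B=last symbol is 1
All binary strings ending with 1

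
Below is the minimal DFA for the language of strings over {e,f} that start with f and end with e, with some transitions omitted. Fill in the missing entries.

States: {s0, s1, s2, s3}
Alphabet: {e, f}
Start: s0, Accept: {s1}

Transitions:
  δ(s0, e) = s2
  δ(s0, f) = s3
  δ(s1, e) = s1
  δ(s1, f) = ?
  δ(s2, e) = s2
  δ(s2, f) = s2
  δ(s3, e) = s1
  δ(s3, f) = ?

From the language and accept set, identify what each state tracks — s0: no input read; s1: started with f, last symbol e; s2: started with e (dead); s3: started with f, last symbol f.
Each missing δ(q, a) is the state matching the new tracked value after reading a.
δ(s1, f) = s3; δ(s3, f) = s3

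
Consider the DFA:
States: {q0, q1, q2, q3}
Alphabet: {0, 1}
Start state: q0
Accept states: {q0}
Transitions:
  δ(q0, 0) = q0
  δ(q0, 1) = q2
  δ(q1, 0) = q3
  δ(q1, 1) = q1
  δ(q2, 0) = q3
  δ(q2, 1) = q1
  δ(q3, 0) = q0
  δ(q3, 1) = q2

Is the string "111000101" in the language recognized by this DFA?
Processing string "111000101":
  q0 --1--> q2
  q2 --1--> q1
  q1 --1--> q1
  q1 --0--> q3
  q3 --0--> q0
  q0 --0--> q0
  q0 --1--> q2
  q2 --0--> q3
  q3 --1--> q2
Final state: q2
Accept states: {q0}
No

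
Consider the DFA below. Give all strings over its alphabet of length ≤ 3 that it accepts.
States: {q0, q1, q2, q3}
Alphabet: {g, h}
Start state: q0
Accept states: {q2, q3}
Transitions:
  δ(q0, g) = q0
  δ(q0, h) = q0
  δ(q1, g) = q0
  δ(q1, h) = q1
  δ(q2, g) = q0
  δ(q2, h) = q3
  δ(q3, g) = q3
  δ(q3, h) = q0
None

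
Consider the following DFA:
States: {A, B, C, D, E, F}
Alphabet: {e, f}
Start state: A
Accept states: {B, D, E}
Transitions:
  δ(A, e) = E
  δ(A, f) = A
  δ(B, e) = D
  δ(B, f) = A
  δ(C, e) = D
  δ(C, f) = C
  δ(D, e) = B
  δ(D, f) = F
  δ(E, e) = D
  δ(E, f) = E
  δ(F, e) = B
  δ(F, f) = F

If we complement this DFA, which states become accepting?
Complement accept states = All states \ Original accept states
= {A, B, C, D, E, F} \ {B, D, E}
{A, C, F}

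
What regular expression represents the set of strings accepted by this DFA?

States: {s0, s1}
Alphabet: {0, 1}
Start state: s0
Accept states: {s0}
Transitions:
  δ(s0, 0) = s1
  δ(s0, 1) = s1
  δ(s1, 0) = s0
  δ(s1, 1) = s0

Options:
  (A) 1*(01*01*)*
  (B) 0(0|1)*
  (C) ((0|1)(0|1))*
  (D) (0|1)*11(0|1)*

Check each option against the DFA on short strings; one disagreement eliminates an option:
  (A) 1*(01*01*)*: on '1' the DFA goes s0 → s1 and rejects (s1 ∉ Accept), but the regex matches it → eliminate
  (B) 0(0|1)*: on ε the DFA stays in s0 and accepts (s0 ∈ Accept), but the regex does not match it → eliminate
  (C) ((0|1)(0|1))*: agrees with the DFA on every string of length ≤ 6
  (D) (0|1)*11(0|1)*: on ε the DFA stays in s0 and accepts (s0 ∈ Accept), but the regex does not match it → eliminate
Only (C) is consistent with the DFA.
(C) ((0|1)(0|1))*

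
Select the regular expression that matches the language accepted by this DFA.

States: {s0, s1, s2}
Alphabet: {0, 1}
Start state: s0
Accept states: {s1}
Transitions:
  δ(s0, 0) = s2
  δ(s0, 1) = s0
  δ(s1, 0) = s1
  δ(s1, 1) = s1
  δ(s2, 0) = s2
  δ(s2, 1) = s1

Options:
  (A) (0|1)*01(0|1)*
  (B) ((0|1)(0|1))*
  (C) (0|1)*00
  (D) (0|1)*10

Check each option against the DFA on short strings; one disagreement eliminates an option:
  (A) (0|1)*01(0|1)*: agrees with the DFA on every string of length ≤ 6
  (B) ((0|1)(0|1))*: on ε the DFA stays in s0 and rejects (s0 ∉ Accept), but the regex matches it → eliminate
  (C) (0|1)*00: on '00' the DFA goes s0 → s2 → s2 and rejects (s2 ∉ Accept), but the regex matches it → eliminate
  (D) (0|1)*10: on '01' the DFA goes s0 → s2 → s1 and accepts (s1 ∈ Accept), but the regex does not match it → eliminate
Only (A) is consistent with the DFA.
(A) (0|1)*01(0|1)*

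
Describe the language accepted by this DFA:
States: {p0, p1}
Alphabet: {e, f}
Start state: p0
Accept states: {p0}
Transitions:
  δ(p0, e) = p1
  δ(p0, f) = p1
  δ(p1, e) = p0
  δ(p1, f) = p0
Testing a few strings:
  'eef' → reject
  'fef' → reject
  'f' → reject
  'ef' → accept
State roles: p0=even length so far; p1=odd length so far
All strings over {e,f} of even length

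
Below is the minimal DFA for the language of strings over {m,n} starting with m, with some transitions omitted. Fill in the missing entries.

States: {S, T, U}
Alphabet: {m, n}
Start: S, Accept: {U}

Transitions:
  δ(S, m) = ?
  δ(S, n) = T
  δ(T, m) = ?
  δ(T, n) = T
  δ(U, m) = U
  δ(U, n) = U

From the language and accept set, identify what each state tracks — S: no input read; T: started with n (dead); U: started with m.
Each missing δ(q, a) is the state matching the new tracked value after reading a.
δ(S, m) = U; δ(T, m) = T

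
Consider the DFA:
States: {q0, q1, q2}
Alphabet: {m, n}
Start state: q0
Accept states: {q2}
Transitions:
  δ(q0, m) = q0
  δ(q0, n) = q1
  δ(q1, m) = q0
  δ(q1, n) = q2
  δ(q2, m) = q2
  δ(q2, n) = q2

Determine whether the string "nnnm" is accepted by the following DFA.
Processing string "nnnm":
  q0 --n--> q1
  q1 --n--> q2
  q2 --n--> q2
  q2 --m--> q2
Final state: q2
Accept states: {q2}
Yes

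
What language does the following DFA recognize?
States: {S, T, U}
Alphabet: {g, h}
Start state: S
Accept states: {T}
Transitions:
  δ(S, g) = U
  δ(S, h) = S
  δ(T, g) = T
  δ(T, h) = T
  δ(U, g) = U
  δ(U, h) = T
Testing a few strings:
  'hh' → reject
  'h' → reject
  'g' → reject
  'gggh' → accept
State roles: S=no g seen yet; T=substring gh seen; U=seen a g, waiting for h
All strings over {g,h} containing the substring gh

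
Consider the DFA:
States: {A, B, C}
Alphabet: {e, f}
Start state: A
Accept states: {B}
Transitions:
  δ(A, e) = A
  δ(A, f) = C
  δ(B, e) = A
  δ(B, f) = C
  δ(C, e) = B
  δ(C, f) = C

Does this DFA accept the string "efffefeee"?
Processing string "efffefeee":
  A --e--> A
  A --f--> C
  C --f--> C
  C --f--> C
  C --e--> B
  B --f--> C
  C --e--> B
  B --e--> A
  A --e--> A
Final state: A
Accept states: {B}
No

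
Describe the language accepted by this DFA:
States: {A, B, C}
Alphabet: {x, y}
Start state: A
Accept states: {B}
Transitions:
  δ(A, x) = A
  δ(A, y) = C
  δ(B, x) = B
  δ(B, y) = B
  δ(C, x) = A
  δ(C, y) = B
Testing a few strings:
  'y' → reject
  'x' → reject
  'xxx' → reject
  'xyx' → reject
State roles: A=no progress toward yy; B=substring yy seen; C=one trailing y
All strings over {x,y} containing the substring yy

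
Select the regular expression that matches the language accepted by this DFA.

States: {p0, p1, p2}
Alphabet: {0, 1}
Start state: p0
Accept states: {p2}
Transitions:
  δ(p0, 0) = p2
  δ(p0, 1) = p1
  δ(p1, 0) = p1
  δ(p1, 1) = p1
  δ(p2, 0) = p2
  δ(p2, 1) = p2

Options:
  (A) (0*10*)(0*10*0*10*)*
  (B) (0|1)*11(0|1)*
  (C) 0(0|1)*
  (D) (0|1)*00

Check each option against the DFA on short strings; one disagreement eliminates an option:
  (A) (0*10*)(0*10*0*10*)*: on '0' the DFA goes p0 → p2 and accepts (p2 ∈ Accept), but the regex does not match it → eliminate
  (B) (0|1)*11(0|1)*: on '0' the DFA goes p0 → p2 and accepts (p2 ∈ Accept), but the regex does not match it → eliminate
  (C) 0(0|1)*: agrees with the DFA on every string of length ≤ 6
  (D) (0|1)*00: on '0' the DFA goes p0 → p2 and accepts (p2 ∈ Accept), but the regex does not match it → eliminate
Only (C) is consistent with the DFA.
(C) 0(0|1)*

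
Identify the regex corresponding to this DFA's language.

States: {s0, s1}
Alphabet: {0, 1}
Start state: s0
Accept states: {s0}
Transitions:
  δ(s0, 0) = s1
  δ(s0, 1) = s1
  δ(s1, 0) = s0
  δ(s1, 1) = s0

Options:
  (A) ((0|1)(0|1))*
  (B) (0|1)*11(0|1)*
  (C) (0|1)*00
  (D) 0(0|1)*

Check each option against the DFA on short strings; one disagreement eliminates an option:
  (A) ((0|1)(0|1))*: agrees with the DFA on every string of length ≤ 6
  (B) (0|1)*11(0|1)*: on ε the DFA stays in s0 and accepts (s0 ∈ Accept), but the regex does not match it → eliminate
  (C) (0|1)*00: on ε the DFA stays in s0 and accepts (s0 ∈ Accept), but the regex does not match it → eliminate
  (D) 0(0|1)*: on ε the DFA stays in s0 and accepts (s0 ∈ Accept), but the regex does not match it → eliminate
Only (A) is consistent with the DFA.
(A) ((0|1)(0|1))*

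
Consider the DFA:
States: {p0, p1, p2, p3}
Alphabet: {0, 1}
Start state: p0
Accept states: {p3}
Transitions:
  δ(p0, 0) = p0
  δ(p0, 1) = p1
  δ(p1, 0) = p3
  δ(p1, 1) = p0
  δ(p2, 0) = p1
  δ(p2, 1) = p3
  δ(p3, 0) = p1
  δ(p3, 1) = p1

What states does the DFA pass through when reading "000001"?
read '0': p0 → p0
  read '0': p0 → p0
  read '0': p0 → p0
  read '0': p0 → p0
  read '0': p0 → p0
  read '1': p0 → p1
p0 -> p0 -> p0 -> p0 -> p0 -> p0 -> p1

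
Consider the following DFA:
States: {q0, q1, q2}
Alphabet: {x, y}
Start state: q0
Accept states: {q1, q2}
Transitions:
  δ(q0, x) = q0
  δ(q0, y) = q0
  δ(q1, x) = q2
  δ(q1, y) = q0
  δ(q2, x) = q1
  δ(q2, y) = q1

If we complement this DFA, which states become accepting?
Complement accept states = All states \ Original accept states
= {q0, q1, q2} \ {q1, q2}
{q0}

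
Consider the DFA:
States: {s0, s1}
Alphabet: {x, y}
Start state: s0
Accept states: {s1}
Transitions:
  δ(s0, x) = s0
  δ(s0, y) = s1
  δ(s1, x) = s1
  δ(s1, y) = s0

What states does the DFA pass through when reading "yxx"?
read 'y': s0 → s1
  read 'x': s1 → s1
  read 'x': s1 → s1
s0 -> s1 -> s1 -> s1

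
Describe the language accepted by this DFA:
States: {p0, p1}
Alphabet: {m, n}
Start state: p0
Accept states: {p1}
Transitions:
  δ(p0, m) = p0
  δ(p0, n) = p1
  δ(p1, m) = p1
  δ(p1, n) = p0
Testing a few strings:
  'mnn' → reject
  'nm' → accept
  'm' → reject
  'n' → accept
State roles: p0=even number of n's so far; p1=odd number of n's so far
All strings over {m,n} with an odd number of n's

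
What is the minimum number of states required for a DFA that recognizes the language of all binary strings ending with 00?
By Myhill–Nerode, count the distinguishable equivalence classes: 3 classes — one per longest suffix of the input that is a prefix of '00' (lengths 0 through 2); only the length-2 class is accepting.
3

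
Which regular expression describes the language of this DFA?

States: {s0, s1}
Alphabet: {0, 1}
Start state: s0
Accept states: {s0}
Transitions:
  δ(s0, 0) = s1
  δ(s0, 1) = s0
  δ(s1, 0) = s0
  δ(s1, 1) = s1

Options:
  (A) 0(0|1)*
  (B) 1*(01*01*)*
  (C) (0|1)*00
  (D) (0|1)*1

Check each option against the DFA on short strings; one disagreement eliminates an option:
  (A) 0(0|1)*: on ε the DFA stays in s0 and accepts (s0 ∈ Accept), but the regex does not match it → eliminate
  (B) 1*(01*01*)*: agrees with the DFA on every string of length ≤ 6
  (C) (0|1)*00: on ε the DFA stays in s0 and accepts (s0 ∈ Accept), but the regex does not match it → eliminate
  (D) (0|1)*1: on ε the DFA stays in s0 and accepts (s0 ∈ Accept), but the regex does not match it → eliminate
Only (B) is consistent with the DFA.
(B) 1*(01*01*)*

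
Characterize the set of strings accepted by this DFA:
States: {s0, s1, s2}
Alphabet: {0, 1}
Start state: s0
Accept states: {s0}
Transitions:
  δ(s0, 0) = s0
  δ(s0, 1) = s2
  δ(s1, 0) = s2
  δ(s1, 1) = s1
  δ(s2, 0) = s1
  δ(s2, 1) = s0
Testing a few strings:
  '1110' → reject
  '100' → reject
  '10' → reject
  '011' → accept
State roles: s0=value ≡ 0 (mod 3); s1=value ≡ 2 (mod 3); s2=value ≡ 1 (mod 3)
All binary strings representing a multiple of 3 (read in base 2; leading zeros allowed and ε counts as 0)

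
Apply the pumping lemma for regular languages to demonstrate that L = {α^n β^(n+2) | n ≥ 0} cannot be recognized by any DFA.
Assume L is regular with pumping length p. Idea: pumping the α-block breaks the fixed offset of 2.
Choose s = α^p β^(p+2) ∈ L. By the pumping lemma, s = xyz with |xy| ≤ p, |y| > 0, so y = α^k with k ≥ 1. Then xy²z = α^(p+k) β^(p+2). For this to be in L we would need p+2 = (p+k)+2, i.e. k = 0, contradicting k ≥ 1. So xy²z ∉ L.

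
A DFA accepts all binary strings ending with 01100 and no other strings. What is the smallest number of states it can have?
By Myhill–Nerode, count the distinguishable equivalence classes: 6 classes — one per longest suffix of the input that is a prefix of '01100' (lengths 0 through 5); only the length-5 class is accepting.
6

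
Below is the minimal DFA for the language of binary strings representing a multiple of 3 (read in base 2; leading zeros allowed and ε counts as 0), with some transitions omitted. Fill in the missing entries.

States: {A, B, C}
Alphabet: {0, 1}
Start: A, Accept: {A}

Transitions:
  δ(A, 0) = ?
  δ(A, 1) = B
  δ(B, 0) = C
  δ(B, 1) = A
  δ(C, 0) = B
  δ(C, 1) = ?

From the language and accept set, identify what each state tracks — A: value ≡ 0 (mod 3); B: value ≡ 1 (mod 3); C: value ≡ 2 (mod 3).
Each missing δ(q, a) is the state matching the new tracked value after reading a.
δ(A, 0) = A; δ(C, 1) = C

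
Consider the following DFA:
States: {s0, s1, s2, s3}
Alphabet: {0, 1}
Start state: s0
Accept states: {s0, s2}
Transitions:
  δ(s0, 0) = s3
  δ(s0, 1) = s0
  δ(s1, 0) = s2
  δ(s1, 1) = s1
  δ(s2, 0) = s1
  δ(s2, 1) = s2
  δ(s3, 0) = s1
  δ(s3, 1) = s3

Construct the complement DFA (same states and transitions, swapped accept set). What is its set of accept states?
Complement accept states = All states \ Original accept states
= {s0, s1, s2, s3} \ {s0, s2}
{s1, s3}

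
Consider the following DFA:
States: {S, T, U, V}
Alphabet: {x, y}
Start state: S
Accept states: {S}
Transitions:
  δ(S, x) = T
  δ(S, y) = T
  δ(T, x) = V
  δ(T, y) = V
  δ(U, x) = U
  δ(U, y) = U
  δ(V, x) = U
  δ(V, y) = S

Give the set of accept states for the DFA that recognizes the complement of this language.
Complement accept states = All states \ Original accept states
= {S, T, U, V} \ {S}
{T, U, V}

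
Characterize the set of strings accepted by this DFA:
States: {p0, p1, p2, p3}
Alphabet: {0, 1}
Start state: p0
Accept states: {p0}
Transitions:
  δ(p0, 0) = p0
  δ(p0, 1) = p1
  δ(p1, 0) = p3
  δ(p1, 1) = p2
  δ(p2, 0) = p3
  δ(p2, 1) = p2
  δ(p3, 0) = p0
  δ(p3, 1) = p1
Testing a few strings:
  '1' → reject
  '0' → accept
  '0110' → reject
  '001' → reject
State roles: p0=value ≡ 0 (mod 4); p1=value ≡ 1 (mod 4); p2=value ≡ 3 (mod 4); p3=value ≡ 2 (mod 4)
All binary strings representing a multiple of 4 (read in base 2; leading zeros allowed and ε counts as 0)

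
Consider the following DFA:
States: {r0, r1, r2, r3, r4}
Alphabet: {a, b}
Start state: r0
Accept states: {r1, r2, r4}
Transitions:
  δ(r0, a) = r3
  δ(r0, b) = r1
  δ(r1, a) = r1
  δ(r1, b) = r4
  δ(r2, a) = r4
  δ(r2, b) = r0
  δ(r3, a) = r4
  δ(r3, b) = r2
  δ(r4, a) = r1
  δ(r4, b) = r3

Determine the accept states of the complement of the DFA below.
Complement accept states = All states \ Original accept states
= {r0, r1, r2, r3, r4} \ {r1, r2, r4}
{r0, r3}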